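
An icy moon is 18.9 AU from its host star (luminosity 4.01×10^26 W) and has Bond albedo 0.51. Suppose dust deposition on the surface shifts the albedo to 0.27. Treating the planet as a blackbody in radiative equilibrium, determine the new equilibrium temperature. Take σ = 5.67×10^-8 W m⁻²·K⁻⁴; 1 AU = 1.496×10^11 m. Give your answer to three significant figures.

59.9 kelvin

d = 18.9 × 1.496×10^11 m = 2.827×10^12 m.
Flux at the orbit: S = L/(4πd²) = 4.01×10^26/(4π·(2.83×10^12)²) = 3.992 W m⁻².
With the new albedo, S(1−α₂)/4 = 0.7285 W m⁻², so T₂ = 59.87 K.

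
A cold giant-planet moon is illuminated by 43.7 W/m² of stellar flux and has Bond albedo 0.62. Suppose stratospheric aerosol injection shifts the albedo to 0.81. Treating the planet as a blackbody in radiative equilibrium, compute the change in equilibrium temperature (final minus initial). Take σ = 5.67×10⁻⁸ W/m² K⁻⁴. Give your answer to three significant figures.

-14.7 K

Initial: T₁ = [S(1−0.62)/(4σ)]^(1/4) = 92.50 K.
With α = 0.81, T₂ = 77.79 K.
ΔT = T₂ − T₁ = -14.72 K.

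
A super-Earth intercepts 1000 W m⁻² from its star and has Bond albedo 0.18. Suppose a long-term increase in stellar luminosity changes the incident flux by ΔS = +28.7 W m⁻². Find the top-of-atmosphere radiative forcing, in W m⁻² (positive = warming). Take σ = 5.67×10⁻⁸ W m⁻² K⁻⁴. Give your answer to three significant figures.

5.88 W m⁻²

TOA radiative forcing: ΔF = (1−α)ΔS/4 = 0.82·(+28.7)/4 = 5.884 W m⁻².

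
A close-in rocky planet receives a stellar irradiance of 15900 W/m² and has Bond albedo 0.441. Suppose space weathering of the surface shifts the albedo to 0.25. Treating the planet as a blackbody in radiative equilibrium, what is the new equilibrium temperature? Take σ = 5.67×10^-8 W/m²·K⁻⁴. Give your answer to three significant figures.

479 K

New equilibrium: T₂ = [(1−0.25)·15900/(4σ)]^(1/4) = 478.9 K.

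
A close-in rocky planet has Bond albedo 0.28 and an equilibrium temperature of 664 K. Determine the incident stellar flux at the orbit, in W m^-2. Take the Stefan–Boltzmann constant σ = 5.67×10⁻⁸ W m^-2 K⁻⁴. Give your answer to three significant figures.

61200 W m^-2

Invert the energy balance for S: S = 4σT⁴/(1−α).
The emitted flux is σT⁴ = 11020 W m^-2.
So S = 4×11020/(1−0.28) = 61230 W m^-2.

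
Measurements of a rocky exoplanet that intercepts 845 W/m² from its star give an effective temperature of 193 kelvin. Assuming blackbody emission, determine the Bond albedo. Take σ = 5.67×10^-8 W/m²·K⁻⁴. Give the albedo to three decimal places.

Rearranging the radiative balance, α = 1 − 4σT⁴/S.
σT⁴ = 78.67 W/m², so 4σT⁴ = 314.7 W/m².
1−α = 314.7/845.0 = 0.3724, so α = 0.6276.

0.628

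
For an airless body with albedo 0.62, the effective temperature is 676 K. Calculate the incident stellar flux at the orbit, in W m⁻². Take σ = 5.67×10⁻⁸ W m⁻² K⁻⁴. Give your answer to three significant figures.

From S(1−α)/4 = σT⁴: S = 4σT⁴/(1−α).
σT⁴ = 5.67×10⁻⁸·(676)⁴ = 11840 W m⁻².
S = 4·11840/0.38 = 1.246×10^5 W m⁻².

1.25×10^5 W m⁻²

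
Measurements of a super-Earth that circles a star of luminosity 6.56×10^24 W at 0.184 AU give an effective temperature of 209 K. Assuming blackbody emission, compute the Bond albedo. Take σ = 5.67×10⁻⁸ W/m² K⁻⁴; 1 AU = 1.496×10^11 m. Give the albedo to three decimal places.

0.372

d = 0.184 × 1.496×10^11 m = 2.753×10^10 m.
Flux at the orbit: S = L/(4πd²) = 6.56×10^24/(4π·(2.75×10^10)²) = 689.0 W/m².
Energy balance: S(1−α)/4 = σT⁴, so 1−α = 4σT⁴/S.
4σT⁴ = 4·5.67×10⁻⁸·(209)⁴ = 432.7 W/m².
1−α = 432.7/689.0 = 0.6281, so α = 0.3719.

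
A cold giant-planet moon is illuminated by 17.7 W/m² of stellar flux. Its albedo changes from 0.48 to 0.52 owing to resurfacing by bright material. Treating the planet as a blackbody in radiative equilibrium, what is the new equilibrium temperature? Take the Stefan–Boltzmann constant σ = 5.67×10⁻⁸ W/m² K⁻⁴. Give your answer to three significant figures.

New equilibrium: T₂ = [(1−0.52)·17.70/(4σ)]^(1/4) = 78.23 K.

78.2 K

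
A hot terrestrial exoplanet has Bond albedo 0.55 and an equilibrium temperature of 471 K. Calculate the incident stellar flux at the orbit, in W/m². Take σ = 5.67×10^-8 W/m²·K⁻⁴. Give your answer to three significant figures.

From S(1−α)/4 = σT⁴: S = 4σT⁴/(1−α).
σT⁴ = 5.67×10⁻⁸·(471)⁴ = 2790 W/m².
S = 4·2790/0.45 = 24800 W/m².

24800 W/m²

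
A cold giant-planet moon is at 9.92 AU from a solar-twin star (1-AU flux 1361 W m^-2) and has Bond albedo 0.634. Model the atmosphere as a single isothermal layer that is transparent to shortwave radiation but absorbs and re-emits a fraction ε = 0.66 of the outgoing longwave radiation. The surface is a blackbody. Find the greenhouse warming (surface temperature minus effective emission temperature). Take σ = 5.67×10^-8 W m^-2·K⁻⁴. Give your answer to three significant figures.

By the inverse-square law, S = 1361/9.92² = 13.83 W m^-2.
At the top of the atmosphere, σT_e⁴ = S(1−α)/4 = 1.265 W m^-2, giving T_e = 68.73 K.
The surface balance (absorbed SW + ε·downward IR = σT_s⁴) with T_a⁴ = T_s⁴/2 reduces to T_s = T_e·[2/(2−ε)]^¼ = 75.97 K.
The atmosphere warms the surface by 7.238 K.

7.24 K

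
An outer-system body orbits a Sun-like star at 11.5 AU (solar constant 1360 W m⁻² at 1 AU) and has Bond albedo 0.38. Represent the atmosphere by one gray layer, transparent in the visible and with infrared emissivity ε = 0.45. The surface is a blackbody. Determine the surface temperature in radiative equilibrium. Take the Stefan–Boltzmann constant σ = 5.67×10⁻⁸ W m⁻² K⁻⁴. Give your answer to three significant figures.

By the inverse-square law, S = 1360/11.5² = 10.28 W m⁻².
At the top of the atmosphere, σT_e⁴ = S(1−α)/4 = 1.594 W m⁻², giving T_e = 72.82 K.
The surface balance (absorbed SW + ε·downward IR = σT_s⁴) with T_a⁴ = T_s⁴/2 reduces to T_s = T_e·[2/(2−ε)]^¼ = 77.61 K.

77.6 K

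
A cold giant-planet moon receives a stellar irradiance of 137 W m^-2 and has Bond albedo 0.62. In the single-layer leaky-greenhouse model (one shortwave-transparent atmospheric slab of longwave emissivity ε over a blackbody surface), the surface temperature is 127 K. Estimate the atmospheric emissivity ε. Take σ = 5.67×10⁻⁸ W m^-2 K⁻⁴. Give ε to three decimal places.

First, T_e = [137.0·(1−0.62)/(4σ)]^(1/4) = 123.1 K.
T_s⁴ = T_e⁴·2/(2−ε) → ε = 2 − 2(T_e/T_s)⁴ = 2 − 2·(123.1/127)⁴ = 0.2353.

0.235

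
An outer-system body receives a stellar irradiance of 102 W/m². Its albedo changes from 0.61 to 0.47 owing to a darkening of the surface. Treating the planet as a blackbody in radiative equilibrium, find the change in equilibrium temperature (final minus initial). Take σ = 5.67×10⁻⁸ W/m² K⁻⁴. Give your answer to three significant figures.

9.17 K

With α = 0.61, T₁ = 115.1 K.
After:  T₂ = [102.0·0.53/(4σ)]^(1/4) = 124.3 K.
ΔT = T₂ − T₁ = 9.172 K.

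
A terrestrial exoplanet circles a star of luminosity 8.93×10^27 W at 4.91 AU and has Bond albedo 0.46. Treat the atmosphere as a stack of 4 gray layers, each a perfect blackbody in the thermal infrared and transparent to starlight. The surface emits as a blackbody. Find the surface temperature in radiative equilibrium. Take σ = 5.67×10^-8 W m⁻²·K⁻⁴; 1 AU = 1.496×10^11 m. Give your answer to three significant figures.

Orbital distance: d = 4.91 AU = 7.345×10^11 m.
S = L/(4πd²) = 1317 W m⁻².
The effective emission temperature is T_e = [S(1−α)/(4σ)]^¼ = 236.6 K.
With N = 4 opaque layers, T_s = (N+1)^(1/4)·T_e = 5^(1/4)·236.6 = 353.9 K.

354 K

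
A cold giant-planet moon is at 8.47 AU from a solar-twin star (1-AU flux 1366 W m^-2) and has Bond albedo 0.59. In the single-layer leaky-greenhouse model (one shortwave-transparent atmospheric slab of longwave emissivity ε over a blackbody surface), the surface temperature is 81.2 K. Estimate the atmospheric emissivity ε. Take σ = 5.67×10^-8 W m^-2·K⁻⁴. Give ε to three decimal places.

Irradiance scales as 1/d², so S = 1366 W m^-2 × (1/8.47)² = 19.04 W m^-2.
Effective temperature: T_e = [S(1−α)/(4σ)]^(1/4) = 76.60 K.
T_s⁴ = T_e⁴·2/(2−ε) → ε = 2 − 2(T_e/T_s)⁴ = 2 − 2·(76.60/81.2)⁴ = 0.4165.

0.416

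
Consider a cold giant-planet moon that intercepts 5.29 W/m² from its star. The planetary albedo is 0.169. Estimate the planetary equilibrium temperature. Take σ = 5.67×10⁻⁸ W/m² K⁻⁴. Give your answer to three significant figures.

The planet absorbs (1−α)S over its disc πR² and re-emits over 4πR², so the mean absorbed flux is (1−0.169)·5.290/4 = 1.099 W/m².
Set σT⁴ = 1.099 → T = (1.099/σ)^(1/4) = 66.35 K.

66.4 kelvin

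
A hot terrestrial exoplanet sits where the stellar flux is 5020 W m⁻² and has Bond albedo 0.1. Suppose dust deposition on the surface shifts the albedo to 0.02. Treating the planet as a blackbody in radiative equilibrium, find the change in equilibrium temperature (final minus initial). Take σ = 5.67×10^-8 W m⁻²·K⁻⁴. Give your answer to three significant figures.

8.08 kelvin

Initial: T₁ = [S(1−0.1)/(4σ)]^(1/4) = 375.7 K.
With α = 0.02, T₂ = 383.8 K.
ΔT = T₂ − T₁ = 8.084 K.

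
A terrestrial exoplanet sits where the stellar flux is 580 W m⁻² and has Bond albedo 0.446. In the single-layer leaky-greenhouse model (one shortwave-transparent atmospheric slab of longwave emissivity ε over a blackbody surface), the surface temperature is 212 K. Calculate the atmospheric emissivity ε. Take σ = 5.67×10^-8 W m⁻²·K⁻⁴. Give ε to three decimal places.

TOA balance gives T_e = 194.0 K.
T_s⁴ = T_e⁴·2/(2−ε) → ε = 2 − 2(T_e/T_s)⁴ = 2 − 2·(194.0/212)⁴ = 0.5972.

0.597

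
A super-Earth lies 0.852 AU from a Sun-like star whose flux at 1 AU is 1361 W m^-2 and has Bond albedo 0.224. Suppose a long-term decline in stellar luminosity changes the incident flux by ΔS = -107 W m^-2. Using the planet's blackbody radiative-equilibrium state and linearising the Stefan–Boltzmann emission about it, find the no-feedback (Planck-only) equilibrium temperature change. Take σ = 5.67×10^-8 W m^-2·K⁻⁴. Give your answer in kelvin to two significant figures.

By the inverse-square law, S = 1361/0.852² = 1875 W m^-2.
The baseline emission temperature is T_e = 283.0 K.
Only a fraction (1−α) is absorbed and it's spread over 4πR², so ΔF = (1−α)ΔS/4 = -20.76 W m^-2.
The Planck feedback parameter is 4σT_e³ = 5.141 W m^-2/K.
ΔT₀ = ΔF/λ_P = -20.76/5.141 = -4.04 K.

-4.0 K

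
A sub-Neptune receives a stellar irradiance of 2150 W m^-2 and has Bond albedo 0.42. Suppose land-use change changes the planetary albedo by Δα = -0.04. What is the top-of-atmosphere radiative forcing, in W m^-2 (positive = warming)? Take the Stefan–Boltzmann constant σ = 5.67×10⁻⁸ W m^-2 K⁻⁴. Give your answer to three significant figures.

21.5 W m^-2

The change in absorbed flux is Δ[S(1−α)/4] = −SΔα/4 = 21.50 W m^-2.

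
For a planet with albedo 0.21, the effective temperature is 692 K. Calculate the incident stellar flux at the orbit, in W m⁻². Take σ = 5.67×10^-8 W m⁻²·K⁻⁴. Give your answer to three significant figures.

From S(1−α)/4 = σT⁴: S = 4σT⁴/(1−α).
The emitted flux is σT⁴ = 13000 W m⁻².
So S = 4×13000/(1−0.21) = 65830 W m⁻².

65800 W m⁻²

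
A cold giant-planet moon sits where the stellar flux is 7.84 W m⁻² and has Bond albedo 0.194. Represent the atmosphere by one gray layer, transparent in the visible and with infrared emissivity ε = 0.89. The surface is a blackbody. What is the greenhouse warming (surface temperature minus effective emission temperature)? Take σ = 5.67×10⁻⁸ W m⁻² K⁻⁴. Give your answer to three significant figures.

The planet radiates to space at T_e = [S(1−α)/(4σ)]^(1/4) = 72.65 K.
For a single slab of emissivity ε, T_s⁴ = 2T_e⁴/(2−ε); thus T_s = 72.65·(1.802)^(1/4) = 84.17 K.
T_s − T_e = 84.17 − 72.65 = 11.52 K.

11.5 kelvin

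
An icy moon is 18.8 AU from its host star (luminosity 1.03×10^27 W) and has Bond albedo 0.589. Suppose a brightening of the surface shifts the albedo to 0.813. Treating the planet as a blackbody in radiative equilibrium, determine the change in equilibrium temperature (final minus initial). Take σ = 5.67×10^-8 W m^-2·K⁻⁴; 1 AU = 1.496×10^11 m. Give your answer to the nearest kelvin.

d = 18.8 × 1.496×10^11 m = 2.812×10^12 m.
Flux at the orbit: S = L/(4πd²) = 1.03×10^27/(4π·(2.81×10^12)²) = 10.36 W m^-2.
Before: T₁ = [10.36·0.411/(4σ)]^(1/4) = 65.83 K.
After:  T₂ = [10.36·0.187/(4σ)]^(1/4) = 54.06 K.
ΔT = T₂ − T₁ = -11.76 K.

-12 K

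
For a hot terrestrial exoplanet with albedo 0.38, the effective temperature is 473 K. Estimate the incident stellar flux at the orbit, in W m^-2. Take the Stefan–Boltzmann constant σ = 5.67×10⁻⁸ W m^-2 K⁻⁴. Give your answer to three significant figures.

18300 W m^-2

Invert the energy balance for S: S = 4σT⁴/(1−α).
The emitted flux is σT⁴ = 2838 W m^-2.
So S = 4×2838/(1−0.38) = 18310 W m^-2.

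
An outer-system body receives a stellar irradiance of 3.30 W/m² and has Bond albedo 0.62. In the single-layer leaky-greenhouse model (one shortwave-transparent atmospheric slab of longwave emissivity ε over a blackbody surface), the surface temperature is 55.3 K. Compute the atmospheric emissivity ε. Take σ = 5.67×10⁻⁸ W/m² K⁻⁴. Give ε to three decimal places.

0.818

TOA balance gives T_e = 48.49 K.
T_s⁴ = T_e⁴·2/(2−ε) → ε = 2 − 2(T_e/T_s)⁴ = 2 − 2·(48.49/55.3)⁴ = 0.8175.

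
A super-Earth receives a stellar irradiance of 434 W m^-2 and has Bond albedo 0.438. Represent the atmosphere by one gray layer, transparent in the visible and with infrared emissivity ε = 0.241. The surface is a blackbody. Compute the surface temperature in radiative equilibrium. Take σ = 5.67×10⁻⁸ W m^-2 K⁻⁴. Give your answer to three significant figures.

187 K

The planet radiates to space at T_e = [S(1−α)/(4σ)]^(1/4) = 181.1 K.
For a single slab of emissivity ε, T_s⁴ = 2T_e⁴/(2−ε); thus T_s = 181.1·(1.137)^(1/4) = 187.0 K.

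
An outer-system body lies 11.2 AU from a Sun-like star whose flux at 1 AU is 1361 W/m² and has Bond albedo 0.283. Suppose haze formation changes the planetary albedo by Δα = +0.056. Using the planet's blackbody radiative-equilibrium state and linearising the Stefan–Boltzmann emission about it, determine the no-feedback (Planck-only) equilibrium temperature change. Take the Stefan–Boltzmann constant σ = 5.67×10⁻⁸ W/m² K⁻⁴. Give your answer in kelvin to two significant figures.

By the inverse-square law, S = 1361/11.2² = 10.85 W/m².
Reference equilibrium: T_e = [S(1−α)/(4σ)]^(1/4) = 76.53 K.
The change in absorbed flux is Δ[S(1−α)/4] = −SΔα/4 = -0.1519 W/m².
The Planck feedback parameter is 4σT_e³ = 0.1017 W/m²/K.
ΔT₀ = ΔF/λ_P = -0.1519/0.1017 = -1.49 K.

-1.5 kelvin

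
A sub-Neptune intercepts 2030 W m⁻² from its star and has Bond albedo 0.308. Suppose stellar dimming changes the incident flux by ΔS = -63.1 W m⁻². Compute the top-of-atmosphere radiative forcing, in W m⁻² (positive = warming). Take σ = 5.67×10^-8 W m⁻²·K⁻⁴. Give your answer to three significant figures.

TOA radiative forcing: ΔF = (1−α)ΔS/4 = 0.692·(-63.1)/4 = -10.92 W m⁻².

-10.9 W m⁻²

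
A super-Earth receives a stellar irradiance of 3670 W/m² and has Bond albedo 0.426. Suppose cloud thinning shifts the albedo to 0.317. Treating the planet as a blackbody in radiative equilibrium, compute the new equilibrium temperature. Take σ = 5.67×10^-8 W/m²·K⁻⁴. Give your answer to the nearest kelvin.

With the new albedo, S(1−α₂)/4 = 626.7 W/m², so T₂ = 324.2 K.

324 K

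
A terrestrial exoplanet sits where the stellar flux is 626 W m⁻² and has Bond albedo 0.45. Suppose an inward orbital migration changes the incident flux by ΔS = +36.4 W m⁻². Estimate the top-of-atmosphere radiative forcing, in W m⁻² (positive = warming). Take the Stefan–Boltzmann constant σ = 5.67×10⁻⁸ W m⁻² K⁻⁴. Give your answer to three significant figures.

TOA radiative forcing: ΔF = (1−α)ΔS/4 = 0.55·(+36.4)/4 = 5.005 W m⁻².

5.00 W m⁻²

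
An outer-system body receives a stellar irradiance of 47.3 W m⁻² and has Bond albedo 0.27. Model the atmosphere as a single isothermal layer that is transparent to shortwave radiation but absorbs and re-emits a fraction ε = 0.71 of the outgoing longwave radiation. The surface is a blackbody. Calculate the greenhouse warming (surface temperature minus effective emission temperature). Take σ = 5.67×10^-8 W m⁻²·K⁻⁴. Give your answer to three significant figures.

12.9 kelvin

At the top of the atmosphere, σT_e⁴ = S(1−α)/4 = 8.632 W m⁻², giving T_e = 111.1 K.
Surface balance with a leaky layer gives σT_s⁴ = σT_e⁴·2/(2−ε), so T_s = T_e·[2/(2−0.71)]^(1/4) = 123.9 K.
The atmosphere warms the surface by 12.87 K.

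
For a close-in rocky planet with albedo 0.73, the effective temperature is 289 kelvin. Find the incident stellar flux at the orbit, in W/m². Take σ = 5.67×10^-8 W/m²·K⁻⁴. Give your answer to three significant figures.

5860 W/m²

From S(1−α)/4 = σT⁴: S = 4σT⁴/(1−α).
The emitted flux is σT⁴ = 395.5 W/m².
S = 4·395.5/0.27 = 5860 W/m².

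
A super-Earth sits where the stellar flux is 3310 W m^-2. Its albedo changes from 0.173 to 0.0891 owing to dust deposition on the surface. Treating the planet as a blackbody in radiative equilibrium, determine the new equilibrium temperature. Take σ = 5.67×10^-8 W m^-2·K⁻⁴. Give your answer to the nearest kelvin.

340 kelvin

New equilibrium: T₂ = [(1−0.0891)·3310/(4σ)]^(1/4) = 339.6 K.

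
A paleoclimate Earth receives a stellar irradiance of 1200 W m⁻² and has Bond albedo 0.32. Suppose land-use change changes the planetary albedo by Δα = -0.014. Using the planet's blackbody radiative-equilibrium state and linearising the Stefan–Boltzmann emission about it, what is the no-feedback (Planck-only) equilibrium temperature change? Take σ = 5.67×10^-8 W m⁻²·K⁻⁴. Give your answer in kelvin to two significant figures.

1.3 kelvin

Reference equilibrium: T_e = [S(1−α)/(4σ)]^(1/4) = 244.9 K.
The change in absorbed flux is Δ[S(1−α)/4] = −SΔα/4 = 4.200 W m⁻².
The Planck feedback parameter is 4σT_e³ = 3.332 W m⁻²/K.
Hence the no-feedback warming is ΔF/(4σT_e³) = 1.26 K.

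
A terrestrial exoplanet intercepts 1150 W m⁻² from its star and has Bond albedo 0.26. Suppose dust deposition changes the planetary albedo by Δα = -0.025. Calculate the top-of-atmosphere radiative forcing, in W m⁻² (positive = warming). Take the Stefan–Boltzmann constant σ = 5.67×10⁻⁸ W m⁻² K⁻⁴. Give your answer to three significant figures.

7.19 W m⁻²

TOA radiative forcing: ΔF = −S·Δα/4 = −1150·(-0.025)/4 = 7.188 W m⁻².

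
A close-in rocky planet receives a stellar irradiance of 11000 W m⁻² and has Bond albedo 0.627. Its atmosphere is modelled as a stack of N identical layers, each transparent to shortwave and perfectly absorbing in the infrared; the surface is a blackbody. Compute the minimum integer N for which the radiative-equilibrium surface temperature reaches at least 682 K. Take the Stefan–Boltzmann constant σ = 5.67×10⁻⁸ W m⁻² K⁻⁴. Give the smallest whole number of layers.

11

Top-of-atmosphere balance: σT_e⁴ = S(1−α)/4 = 1026 W m⁻² → T_e = 366.7 K.
T_s = (N+1)^(1/4)·T_e ≥ 682 K requires N+1 ≥ (T_s/T_e)⁴ = (682/366.7)⁴ = 11.959.
Rounding up, N = 11.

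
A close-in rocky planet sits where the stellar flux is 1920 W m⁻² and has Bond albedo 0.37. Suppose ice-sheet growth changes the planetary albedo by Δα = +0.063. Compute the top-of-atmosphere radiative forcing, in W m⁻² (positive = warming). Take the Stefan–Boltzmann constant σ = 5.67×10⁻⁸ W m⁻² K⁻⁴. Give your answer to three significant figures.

-30.2 W m⁻²

TOA radiative forcing: ΔF = −S·Δα/4 = −1920·(+0.063)/4 = -30.24 W m⁻².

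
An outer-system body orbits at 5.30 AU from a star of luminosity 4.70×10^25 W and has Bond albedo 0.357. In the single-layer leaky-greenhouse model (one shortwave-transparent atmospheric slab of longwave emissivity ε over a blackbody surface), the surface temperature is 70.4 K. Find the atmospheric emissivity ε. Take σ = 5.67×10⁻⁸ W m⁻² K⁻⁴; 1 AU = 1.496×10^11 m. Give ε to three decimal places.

0.627

Orbital distance: d = 5.30 AU = 7.929×10^11 m.
Spreading L over a sphere of radius d: S = 4.70×10^25/(4π·7.93×10^11²) = 5.949 W m⁻².
First, T_e = [5.949·(1−0.357)/(4σ)]^(1/4) = 64.09 K.
Inverting T_s⁴ = 2T_e⁴/(2−ε): (T_e/T_s)⁴ = 0.6867, so ε = 2(1 − 0.6867) = 0.6267.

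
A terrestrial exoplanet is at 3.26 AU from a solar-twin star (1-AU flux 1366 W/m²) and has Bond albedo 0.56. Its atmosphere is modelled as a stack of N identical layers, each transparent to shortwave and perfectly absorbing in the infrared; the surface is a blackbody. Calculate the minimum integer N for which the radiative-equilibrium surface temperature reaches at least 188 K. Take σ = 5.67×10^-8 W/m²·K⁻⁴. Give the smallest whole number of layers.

5

By the inverse-square law, S = 1366/3.26² = 128.5 W/m².
Top-of-atmosphere balance: σT_e⁴ = S(1−α)/4 = 14.14 W/m² → T_e = 125.7 K.
T_s = (N+1)^(1/4)·T_e ≥ 188 K requires N+1 ≥ (T_s/T_e)⁴ = (188/125.7)⁴ = 5.010.
The minimum whole number is N = 5.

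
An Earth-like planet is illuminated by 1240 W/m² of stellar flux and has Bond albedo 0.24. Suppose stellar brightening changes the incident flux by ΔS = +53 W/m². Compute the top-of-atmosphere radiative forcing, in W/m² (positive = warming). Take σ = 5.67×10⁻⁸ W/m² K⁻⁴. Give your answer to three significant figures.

10.1 W/m²

Only a fraction (1−α) is absorbed and it's spread over 4πR², so ΔF = (1−α)ΔS/4 = 10.07 W/m².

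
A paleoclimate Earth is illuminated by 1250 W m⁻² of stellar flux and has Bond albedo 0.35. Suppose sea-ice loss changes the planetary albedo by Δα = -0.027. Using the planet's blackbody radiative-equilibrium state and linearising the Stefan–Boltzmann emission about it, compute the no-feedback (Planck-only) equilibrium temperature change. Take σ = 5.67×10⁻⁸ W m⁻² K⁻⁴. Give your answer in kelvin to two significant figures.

Unperturbed T_e = [1250·(1−0.35)/(4σ)]^¼ = 244.6 K.
TOA radiative forcing: ΔF = −S·Δα/4 = −1250·(-0.027)/4 = 8.438 W m⁻².
Linearising σT⁴ gives d(σT⁴)/dT = 4σT_e³ = 3.321 W m⁻² per K.
Hence the no-feedback warming is ΔF/(4σT_e³) = 2.54 K.

2.5 kelvin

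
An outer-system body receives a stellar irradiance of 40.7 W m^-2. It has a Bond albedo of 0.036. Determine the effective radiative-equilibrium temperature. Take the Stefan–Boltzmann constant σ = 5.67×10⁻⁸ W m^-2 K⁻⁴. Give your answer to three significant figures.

Absorbed flux (global mean): S(1−α)/4 = 40.70·0.964/4 = 9.809 W m^-2.
In equilibrium σT⁴ equals this, so T = 114.7 K.

115 K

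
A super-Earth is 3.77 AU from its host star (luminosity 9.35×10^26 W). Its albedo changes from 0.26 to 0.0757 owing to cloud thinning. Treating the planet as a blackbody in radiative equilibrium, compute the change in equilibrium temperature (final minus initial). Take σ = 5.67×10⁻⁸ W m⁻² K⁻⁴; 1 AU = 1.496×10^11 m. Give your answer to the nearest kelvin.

10 K

Orbital distance: d = 3.77 AU = 5.640×10^11 m.
Spreading L over a sphere of radius d: S = 9.35×10^26/(4π·5.64×10^11²) = 233.9 W m⁻².
Initial: T₁ = [S(1−0.26)/(4σ)]^(1/4) = 166.2 K.
After:  T₂ = [233.9·0.924/(4σ)]^(1/4) = 175.7 K.
ΔT = T₂ − T₁ = 9.503 K.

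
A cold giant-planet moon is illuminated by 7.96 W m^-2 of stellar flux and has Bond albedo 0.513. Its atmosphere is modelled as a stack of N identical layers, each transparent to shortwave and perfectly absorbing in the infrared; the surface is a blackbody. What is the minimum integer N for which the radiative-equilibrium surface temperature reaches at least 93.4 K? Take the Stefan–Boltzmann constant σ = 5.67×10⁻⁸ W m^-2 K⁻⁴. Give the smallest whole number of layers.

4

Top-of-atmosphere balance: σT_e⁴ = S(1−α)/4 = 0.9691 W m^-2 → T_e = 64.30 K.
Need (N+1)T_e⁴ ≥ T_s⁴, i.e. N+1 ≥ (93.4/64.30)⁴ = 4.452.
The minimum whole number is N = 4.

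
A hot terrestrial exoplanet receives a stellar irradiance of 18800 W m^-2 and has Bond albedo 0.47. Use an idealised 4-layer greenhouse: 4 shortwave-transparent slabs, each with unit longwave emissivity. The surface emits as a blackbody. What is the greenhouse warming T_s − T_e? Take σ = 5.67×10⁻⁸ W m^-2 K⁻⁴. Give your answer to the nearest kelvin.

227 K

OLR = S(1−α)/4 = 2491 W m^-2; the top layer radiates at T_e = 457.8 K.
Surface: T_s = (5)^¼·T_e = 684.6 K.
So the greenhouse effect raises the surface by 684.6 − 457.8 = 226.8 K.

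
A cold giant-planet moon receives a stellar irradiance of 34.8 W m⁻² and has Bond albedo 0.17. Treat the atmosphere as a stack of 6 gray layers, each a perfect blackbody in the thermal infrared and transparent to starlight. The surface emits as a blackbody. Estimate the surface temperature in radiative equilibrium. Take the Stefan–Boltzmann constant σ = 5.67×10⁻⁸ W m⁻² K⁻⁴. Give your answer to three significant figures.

Top-of-atmosphere balance: σT_e⁴ = S(1−α)/4 = 7.221 W m⁻² → T_e = 106.2 K.
With N = 6 opaque layers, T_s = (N+1)^(1/4)·T_e = 7^(1/4)·106.2 = 172.8 K.

173 K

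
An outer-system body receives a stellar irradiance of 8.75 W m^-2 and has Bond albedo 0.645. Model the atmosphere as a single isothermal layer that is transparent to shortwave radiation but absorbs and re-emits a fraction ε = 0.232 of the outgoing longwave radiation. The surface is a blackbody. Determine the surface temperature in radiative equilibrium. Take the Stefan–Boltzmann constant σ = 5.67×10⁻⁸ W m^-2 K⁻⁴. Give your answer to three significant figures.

62.7 K

At the top of the atmosphere, σT_e⁴ = S(1−α)/4 = 0.7766 W m^-2, giving T_e = 60.83 K.
For a single slab of emissivity ε, T_s⁴ = 2T_e⁴/(2−ε); thus T_s = 60.83·(1.131)^(1/4) = 62.74 K.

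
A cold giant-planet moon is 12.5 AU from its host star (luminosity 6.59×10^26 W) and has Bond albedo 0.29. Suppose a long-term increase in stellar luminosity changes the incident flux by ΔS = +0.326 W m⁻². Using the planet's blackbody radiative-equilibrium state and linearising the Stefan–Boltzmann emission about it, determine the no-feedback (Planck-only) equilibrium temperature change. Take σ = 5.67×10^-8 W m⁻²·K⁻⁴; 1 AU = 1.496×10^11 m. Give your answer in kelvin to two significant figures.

Orbital distance: d = 12.5 AU = 1.870×10^12 m.
S = L/(4πd²) = 15.00 W m⁻².
The baseline emission temperature is T_e = 82.78 K.
Only a fraction (1−α) is absorbed and it's spread over 4πR², so ΔF = (1−α)ΔS/4 = 0.05786 W m⁻².
Planck response: λ_P = 4σT_e³ = 4·5.67×10⁻⁸·(82.78)³ = 0.1286 W m⁻²/K.
ΔT₀ = ΔF/λ_P = 0.05786/0.1286 = 0.450 K.

0.45 K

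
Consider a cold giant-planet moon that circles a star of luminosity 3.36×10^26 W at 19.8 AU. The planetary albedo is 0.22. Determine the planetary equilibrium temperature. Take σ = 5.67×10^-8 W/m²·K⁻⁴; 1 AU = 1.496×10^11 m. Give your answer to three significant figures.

d = 19.8 × 1.496×10^11 m = 2.962×10^12 m.
Spreading L over a sphere of radius d: S = 3.36×10^26/(4π·2.96×10^12²) = 3.047 W/m².
The planet absorbs (1−α)S over its disc πR² and re-emits over 4πR², so the mean absorbed flux is (1−0.22)·3.047/4 = 0.5943 W/m².
In equilibrium σT⁴ equals this, so T = 56.90 K.

56.9 kelvin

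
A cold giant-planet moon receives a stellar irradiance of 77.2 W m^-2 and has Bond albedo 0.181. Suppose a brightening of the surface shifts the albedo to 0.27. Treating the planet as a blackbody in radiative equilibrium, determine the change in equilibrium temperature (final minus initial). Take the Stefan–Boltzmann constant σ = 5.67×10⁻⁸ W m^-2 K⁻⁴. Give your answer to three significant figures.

-3.66 kelvin

Before: T₁ = [77.20·0.819/(4σ)]^(1/4) = 129.2 K.
After:  T₂ = [77.20·0.73/(4σ)]^(1/4) = 125.6 K.
ΔT = T₂ − T₁ = -3.663 K.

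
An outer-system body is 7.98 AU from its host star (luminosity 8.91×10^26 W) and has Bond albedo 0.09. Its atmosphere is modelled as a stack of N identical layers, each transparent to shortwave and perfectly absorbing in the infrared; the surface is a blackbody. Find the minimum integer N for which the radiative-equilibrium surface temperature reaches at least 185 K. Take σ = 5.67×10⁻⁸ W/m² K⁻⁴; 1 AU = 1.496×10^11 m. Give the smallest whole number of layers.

5

Orbital distance: d = 7.98 AU = 1.194×10^12 m.
Spreading L over a sphere of radius d: S = 8.91×10^26/(4π·1.19×10^12²) = 49.75 W/m².
The effective emission temperature is T_e = [S(1−α)/(4σ)]^¼ = 118.9 K.
Need (N+1)T_e⁴ ≥ T_s⁴, i.e. N+1 ≥ (185/118.9)⁴ = 5.868.
Rounding up, N = 5.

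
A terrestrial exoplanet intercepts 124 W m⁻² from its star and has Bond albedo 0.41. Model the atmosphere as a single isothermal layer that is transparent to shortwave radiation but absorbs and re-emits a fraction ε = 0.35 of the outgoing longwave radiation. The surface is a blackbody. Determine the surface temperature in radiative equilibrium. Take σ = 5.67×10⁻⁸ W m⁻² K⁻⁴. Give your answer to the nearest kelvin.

141 K

At the top of the atmosphere, σT_e⁴ = S(1−α)/4 = 18.29 W m⁻², giving T_e = 134.0 K.
For a single slab of emissivity ε, T_s⁴ = 2T_e⁴/(2−ε); thus T_s = 134.0·(1.212)^(1/4) = 140.6 K.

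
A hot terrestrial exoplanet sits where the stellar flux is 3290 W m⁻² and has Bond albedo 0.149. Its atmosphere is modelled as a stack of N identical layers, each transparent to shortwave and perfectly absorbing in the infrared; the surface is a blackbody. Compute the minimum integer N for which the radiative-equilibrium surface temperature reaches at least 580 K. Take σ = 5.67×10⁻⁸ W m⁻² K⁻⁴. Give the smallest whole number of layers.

9

The effective emission temperature is T_e = [S(1−α)/(4σ)]^¼ = 333.3 K.
Since T_s⁴ = (N+1)T_e⁴, we need N ≥ (T_s/T_e)⁴ − 1 = 8.167.
Rounding up, N = 9.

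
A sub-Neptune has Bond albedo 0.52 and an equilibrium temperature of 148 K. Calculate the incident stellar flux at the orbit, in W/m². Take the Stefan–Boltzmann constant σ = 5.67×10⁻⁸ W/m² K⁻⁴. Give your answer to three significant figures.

From S(1−α)/4 = σT⁴: S = 4σT⁴/(1−α).
The emitted flux is σT⁴ = 27.20 W/m².
So S = 4×27.20/(1−0.52) = 226.7 W/m².

227 W/m²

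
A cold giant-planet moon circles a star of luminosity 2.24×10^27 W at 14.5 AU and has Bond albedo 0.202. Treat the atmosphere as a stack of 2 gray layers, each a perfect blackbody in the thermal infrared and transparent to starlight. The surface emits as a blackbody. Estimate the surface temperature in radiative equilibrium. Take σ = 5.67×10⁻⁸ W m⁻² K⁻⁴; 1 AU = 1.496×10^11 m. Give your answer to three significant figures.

d = 14.5 × 1.496×10^11 m = 2.169×10^12 m.
Spreading L over a sphere of radius d: S = 2.24×10^27/(4π·2.17×10^12²) = 37.88 W m⁻².
Top-of-atmosphere balance: σT_e⁴ = S(1−α)/4 = 7.558 W m⁻² → T_e = 107.4 K.
Layer-by-layer balance gives σT_s⁴ = (N+1)σT_e⁴, so T_s = 3^¼·107.4 = 141.4 K.

141 K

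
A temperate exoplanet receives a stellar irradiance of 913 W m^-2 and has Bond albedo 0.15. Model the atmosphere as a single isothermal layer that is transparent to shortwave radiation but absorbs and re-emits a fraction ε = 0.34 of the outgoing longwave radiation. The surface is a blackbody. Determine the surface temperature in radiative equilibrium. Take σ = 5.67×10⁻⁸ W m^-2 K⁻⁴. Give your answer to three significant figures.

Effective emission temperature (TOA balance): σT_e⁴ = S(1−α)/4 = 194.0 W m^-2 → T_e = 241.9 K.
The surface balance (absorbed SW + ε·downward IR = σT_s⁴) with T_a⁴ = T_s⁴/2 reduces to T_s = T_e·[2/(2−ε)]^¼ = 253.4 K.

253 K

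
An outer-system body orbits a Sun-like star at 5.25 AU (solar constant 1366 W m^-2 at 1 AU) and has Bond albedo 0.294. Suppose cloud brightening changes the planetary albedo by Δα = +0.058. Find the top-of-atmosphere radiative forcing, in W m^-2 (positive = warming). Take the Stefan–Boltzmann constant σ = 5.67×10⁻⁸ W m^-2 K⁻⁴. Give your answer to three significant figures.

-0.719 W m^-2

Flux at the orbit: S = 1366/(5.25)² = 49.56 W m^-2.
The change in absorbed flux is Δ[S(1−α)/4] = −SΔα/4 = -0.7186 W m^-2.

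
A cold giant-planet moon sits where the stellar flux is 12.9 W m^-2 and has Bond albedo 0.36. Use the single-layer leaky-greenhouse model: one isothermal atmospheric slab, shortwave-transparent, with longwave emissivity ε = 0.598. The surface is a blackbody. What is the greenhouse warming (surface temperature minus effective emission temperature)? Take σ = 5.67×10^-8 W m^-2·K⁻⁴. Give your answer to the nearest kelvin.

7 kelvin

Effective emission temperature (TOA balance): σT_e⁴ = S(1−α)/4 = 2.064 W m^-2 → T_e = 77.68 K.
Surface balance with a leaky layer gives σT_s⁴ = σT_e⁴·2/(2−ε), so T_s = T_e·[2/(2−0.598)]^(1/4) = 84.89 K.
T_s − T_e = 84.89 − 77.68 = 7.214 K.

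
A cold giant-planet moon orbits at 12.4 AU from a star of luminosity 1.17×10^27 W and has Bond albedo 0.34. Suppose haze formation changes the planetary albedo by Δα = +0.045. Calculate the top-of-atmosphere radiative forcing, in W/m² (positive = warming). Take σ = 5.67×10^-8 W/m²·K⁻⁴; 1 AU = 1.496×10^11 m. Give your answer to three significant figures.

d = 12.4 × 1.496×10^11 m = 1.855×10^12 m.
S = L/(4πd²) = 27.06 W/m².
The change in absorbed flux is Δ[S(1−α)/4] = −SΔα/4 = -0.3044 W/m².

-0.304 W/m²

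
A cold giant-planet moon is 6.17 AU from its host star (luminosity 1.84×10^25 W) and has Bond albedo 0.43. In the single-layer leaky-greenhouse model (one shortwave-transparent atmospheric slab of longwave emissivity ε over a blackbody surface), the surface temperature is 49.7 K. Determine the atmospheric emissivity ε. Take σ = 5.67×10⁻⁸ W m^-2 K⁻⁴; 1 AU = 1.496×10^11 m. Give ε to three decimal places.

Orbital distance: d = 6.17 AU = 9.230×10^11 m.
Flux at the orbit: S = L/(4πd²) = 1.84×10^25/(4π·(9.23×10^11)²) = 1.719 W m^-2.
Effective temperature: T_e = [S(1−α)/(4σ)]^(1/4) = 45.59 K.
Since (2−ε)/2 = (T_e/T_s)⁴ = 0.7079, ε = 0.5842.

0.584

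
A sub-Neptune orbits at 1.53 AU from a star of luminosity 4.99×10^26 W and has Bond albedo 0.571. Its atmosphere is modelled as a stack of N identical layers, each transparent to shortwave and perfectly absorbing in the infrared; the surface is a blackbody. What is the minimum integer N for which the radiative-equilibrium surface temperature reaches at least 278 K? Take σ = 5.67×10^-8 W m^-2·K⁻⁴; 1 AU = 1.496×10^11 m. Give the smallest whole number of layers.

d = 1.53 × 1.496×10^11 m = 2.289×10^11 m.
Spreading L over a sphere of radius d: S = 4.99×10^26/(4π·2.29×10^11²) = 758.0 W m^-2.
OLR = S(1−α)/4 = 81.29 W m^-2; the top layer radiates at T_e = 194.6 K.
Need (N+1)T_e⁴ ≥ T_s⁴, i.e. N+1 ≥ (278/194.6)⁴ = 4.166.
So N ≥ 3.166; the smallest integer is N = 4.

4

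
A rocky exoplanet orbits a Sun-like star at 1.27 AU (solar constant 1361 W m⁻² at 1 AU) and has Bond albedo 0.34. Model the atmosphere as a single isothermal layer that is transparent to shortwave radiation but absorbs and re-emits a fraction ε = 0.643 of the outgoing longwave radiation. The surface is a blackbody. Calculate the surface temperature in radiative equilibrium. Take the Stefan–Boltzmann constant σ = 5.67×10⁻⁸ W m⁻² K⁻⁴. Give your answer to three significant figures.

245 K

By the inverse-square law, S = 1361/1.27² = 843.8 W m⁻².
The planet radiates to space at T_e = [S(1−α)/(4σ)]^(1/4) = 222.6 K.
The surface balance (absorbed SW + ε·downward IR = σT_s⁴) with T_a⁴ = T_s⁴/2 reduces to T_s = T_e·[2/(2−ε)]^¼ = 245.3 K.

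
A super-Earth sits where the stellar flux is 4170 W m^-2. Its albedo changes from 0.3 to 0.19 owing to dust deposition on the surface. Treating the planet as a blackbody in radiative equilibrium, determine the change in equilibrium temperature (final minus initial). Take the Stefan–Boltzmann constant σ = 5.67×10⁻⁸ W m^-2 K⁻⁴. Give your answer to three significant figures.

12.5 K

Before: T₁ = [4170·0.7/(4σ)]^(1/4) = 336.8 K.
With α = 0.19, T₂ = 349.3 K.
Change: 349.3 − 336.8 = 12.52 K.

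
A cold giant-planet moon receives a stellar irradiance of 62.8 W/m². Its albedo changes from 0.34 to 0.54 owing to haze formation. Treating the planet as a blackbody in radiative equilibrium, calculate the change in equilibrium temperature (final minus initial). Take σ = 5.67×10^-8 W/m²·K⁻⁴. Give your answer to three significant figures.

Before: T₁ = [62.80·0.66/(4σ)]^(1/4) = 116.3 K.
With α = 0.54, T₂ = 106.2 K.
Change: 106.2 − 116.3 = -10.03 K.

-10.0 K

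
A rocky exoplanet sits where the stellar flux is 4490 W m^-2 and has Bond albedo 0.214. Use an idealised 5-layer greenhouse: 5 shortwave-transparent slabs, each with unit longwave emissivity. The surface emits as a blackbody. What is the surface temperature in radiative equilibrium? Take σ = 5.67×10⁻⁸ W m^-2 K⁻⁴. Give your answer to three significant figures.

553 K

OLR = S(1−α)/4 = 882.3 W m^-2; the top layer radiates at T_e = 353.2 K.
For an N-layer opaque stack, T_s⁴ = (N+1)T_e⁴, hence T_s = (6)^(1/4)×353.2 K = 552.8 K.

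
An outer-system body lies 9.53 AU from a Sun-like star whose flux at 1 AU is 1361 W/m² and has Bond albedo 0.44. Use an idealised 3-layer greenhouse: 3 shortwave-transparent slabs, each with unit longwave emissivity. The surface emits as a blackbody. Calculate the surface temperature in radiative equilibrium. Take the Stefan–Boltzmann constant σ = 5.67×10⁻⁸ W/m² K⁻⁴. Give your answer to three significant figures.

110 K

Flux at the orbit: S = 1361/(9.53)² = 14.99 W/m².
OLR = S(1−α)/4 = 2.098 W/m²; the top layer radiates at T_e = 77.99 K.
With N = 3 opaque layers, T_s = (N+1)^(1/4)·T_e = 4^(1/4)·77.99 = 110.3 K.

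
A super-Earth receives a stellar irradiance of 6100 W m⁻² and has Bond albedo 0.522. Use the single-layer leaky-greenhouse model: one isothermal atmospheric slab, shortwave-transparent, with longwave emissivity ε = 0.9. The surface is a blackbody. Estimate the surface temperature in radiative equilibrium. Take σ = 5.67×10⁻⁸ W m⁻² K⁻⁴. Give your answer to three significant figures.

391 K

Effective emission temperature (TOA balance): σT_e⁴ = S(1−α)/4 = 728.9 W m⁻² → T_e = 336.7 K.
Surface balance with a leaky layer gives σT_s⁴ = σT_e⁴·2/(2−ε), so T_s = T_e·[2/(2−0.9)]^(1/4) = 391.0 K.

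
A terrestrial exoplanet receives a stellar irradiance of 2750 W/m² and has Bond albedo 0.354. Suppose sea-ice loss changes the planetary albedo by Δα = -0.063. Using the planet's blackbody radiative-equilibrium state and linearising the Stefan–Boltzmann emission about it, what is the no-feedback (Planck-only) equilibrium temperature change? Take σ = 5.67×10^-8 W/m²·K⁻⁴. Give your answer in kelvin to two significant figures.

The baseline emission temperature is T_e = 297.5 K.
ΔF = −(S/4)Δα = −(2750/4)×(-0.063) = 43.31 W/m².
The Planck feedback parameter is 4σT_e³ = 5.972 W/m²/K.
ΔT₀ = ΔF/λ_P = 43.31/5.972 = 7.25 K.

7.3 K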